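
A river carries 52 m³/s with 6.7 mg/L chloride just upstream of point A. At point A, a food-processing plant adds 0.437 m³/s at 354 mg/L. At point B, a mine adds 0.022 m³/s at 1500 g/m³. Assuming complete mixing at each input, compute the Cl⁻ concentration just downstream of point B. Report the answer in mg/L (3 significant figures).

After input A: C = (52·6.7 + 0.437·354) / 52.44 = 9.594 mg/L.
After input B: C = (52.44·9.594 + 0.022·1500) / 52.46 = 10.22 mg/L.

10.2 mg/L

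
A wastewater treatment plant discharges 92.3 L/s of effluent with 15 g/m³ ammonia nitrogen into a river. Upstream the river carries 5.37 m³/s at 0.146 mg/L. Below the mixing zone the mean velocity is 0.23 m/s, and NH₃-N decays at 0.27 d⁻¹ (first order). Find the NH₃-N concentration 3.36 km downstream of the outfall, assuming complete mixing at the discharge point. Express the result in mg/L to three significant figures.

92.3 L/s = 0.0923 m³/s.
After complete mixing, C₀ = (0.0923·15 + 5.37·0.146) / 5.462 = 0.397 mg/L.
Travel time t = 3360 m / 0.23 m/s = 1.461e+04 s = 0.1691 d.
C = 0.397·exp(−0.27·0.1691) = 0.397·0.9554 = 0.3793 mg/L.

0.379 mg/L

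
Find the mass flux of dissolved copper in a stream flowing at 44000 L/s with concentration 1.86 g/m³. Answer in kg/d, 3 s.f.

44000 L/s = 44 m³/s.
Mass flux = Q·C = 44 m³/s × 1.86 g/m³ = 81.84 g/s.
= 81.84 g/s × 86.4 = 7071 kg/d.

7070 kg/d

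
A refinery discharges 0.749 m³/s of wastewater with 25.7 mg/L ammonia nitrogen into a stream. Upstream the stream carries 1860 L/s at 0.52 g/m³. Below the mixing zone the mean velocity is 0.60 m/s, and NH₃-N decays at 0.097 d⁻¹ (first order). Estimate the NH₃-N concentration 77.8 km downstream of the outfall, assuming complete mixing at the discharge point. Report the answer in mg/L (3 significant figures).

6.70 mg/L

1860 L/s = 1.86 m³/s.
After complete mixing, C₀ = (0.749·25.7 + 1.86·0.52) / 2.609 = 7.749 mg/L.
Travel time t = 7.78e+04 m / 0.60 m/s = 1.297e+05 s = 1.501 d.
C = 7.749·exp(−0.097·1.501) = 7.749·0.8645 = 6.699 mg/L.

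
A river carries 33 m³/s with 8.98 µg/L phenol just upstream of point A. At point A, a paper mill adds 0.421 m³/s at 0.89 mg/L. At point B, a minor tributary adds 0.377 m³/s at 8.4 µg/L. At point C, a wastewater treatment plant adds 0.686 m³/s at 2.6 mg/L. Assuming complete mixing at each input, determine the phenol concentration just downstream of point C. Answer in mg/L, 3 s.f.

8.98 µg/L = 0.00898 mg/L.
After input A: C = (33·0.00898 + 0.421·0.89) / 33.42 = 0.02008 mg/L.
8.4 µg/L = 0.0084 mg/L.
After input B: C = (33.42·0.02008 + 0.377·0.0084) / 33.8 = 0.01995 mg/L.
After input C: C = (33.8·0.01995 + 0.686·2.6) / 34.48 = 0.07127 mg/L.

0.0713 mg/L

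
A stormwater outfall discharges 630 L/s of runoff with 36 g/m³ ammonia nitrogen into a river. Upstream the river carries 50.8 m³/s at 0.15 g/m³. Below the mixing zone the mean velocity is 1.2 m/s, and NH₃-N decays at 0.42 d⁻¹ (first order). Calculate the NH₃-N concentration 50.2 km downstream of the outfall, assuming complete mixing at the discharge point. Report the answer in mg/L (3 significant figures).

630 L/s = 0.63 m³/s.
After complete mixing, C₀ = (0.63·36 + 50.8·0.15) / 51.43 = 0.5892 mg/L.
Travel time t = 5.02e+04 m / 1.2 m/s = 4.183e+04 s = 0.4842 d.
C = 0.5892·exp(−0.42·0.4842) = 0.5892·0.816 = 0.4807 mg/L.

0.481 mg/L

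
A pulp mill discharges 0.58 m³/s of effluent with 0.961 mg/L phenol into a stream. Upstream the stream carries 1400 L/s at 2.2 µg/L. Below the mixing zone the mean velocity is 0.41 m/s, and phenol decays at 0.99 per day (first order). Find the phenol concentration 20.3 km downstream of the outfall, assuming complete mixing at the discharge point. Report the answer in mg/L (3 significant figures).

1400 L/s = 1.4 m³/s.
2.2 µg/L = 0.0022 mg/L.
After complete mixing, C₀ = (0.58·0.961 + 1.4·0.0022) / 1.98 = 0.2831 mg/L.
Travel time t = 2.03e+04 m / 0.41 m/s = 4.951e+04 s = 0.5731 d.
C = 0.2831·exp(−0.99·0.5731) = 0.2831·0.567 = 0.1605 mg/L.

0.161 mg/L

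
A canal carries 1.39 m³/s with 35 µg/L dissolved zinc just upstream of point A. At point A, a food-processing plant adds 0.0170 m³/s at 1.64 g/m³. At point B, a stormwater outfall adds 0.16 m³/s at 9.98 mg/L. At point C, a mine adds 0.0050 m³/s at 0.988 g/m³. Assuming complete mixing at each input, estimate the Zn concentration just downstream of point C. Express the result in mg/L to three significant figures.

1.07 mg/L

35 µg/L = 0.035 mg/L.
After input A: C = (1.39·0.035 + 0.017·1.64) / 1.407 = 0.05439 mg/L.
After input B: C = (1.407·0.05439 + 0.16·9.98) / 1.567 = 1.068 mg/L.
After input C: C = (1.567·1.068 + 0.005·0.988) / 1.572 = 1.068 mg/L.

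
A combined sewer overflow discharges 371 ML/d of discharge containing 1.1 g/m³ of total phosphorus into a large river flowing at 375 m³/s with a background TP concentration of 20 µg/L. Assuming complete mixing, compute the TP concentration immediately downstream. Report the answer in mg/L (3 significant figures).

371 ML/d = 4.294 m³/s.
20 µg/L = 0.02 mg/L.
Flow-weighted mixing gives C = (4.294·1.1 + 375·0.02) / (4.294 + 375) = 12.22/379.3 = 0.03223 mg/L.

0.0322 mg/L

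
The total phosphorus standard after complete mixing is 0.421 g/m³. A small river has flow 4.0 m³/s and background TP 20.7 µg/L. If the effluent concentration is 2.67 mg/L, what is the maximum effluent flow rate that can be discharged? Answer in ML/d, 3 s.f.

20.7 µg/L = 0.0207 mg/L.
Mass balance at complete mixing: C_std·(Q_w + Q_r) = Q_w·C_e + Q_r·C_b.
Rearranging, Q_w = Q_r·(C_std − C_b)/(C_e − C_std) = 4.0·(0.421 − 0.0207) / (2.67 − 0.421) = 0.712 m³/s.
= 61.51 ML/d.

61.5 ML/d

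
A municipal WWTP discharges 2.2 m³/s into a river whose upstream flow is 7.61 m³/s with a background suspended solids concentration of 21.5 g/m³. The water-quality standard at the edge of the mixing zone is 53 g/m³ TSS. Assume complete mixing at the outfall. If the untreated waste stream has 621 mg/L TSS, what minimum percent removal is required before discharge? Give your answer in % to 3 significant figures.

Mass balance: 53·9.81 = 2.2·Cₑ + 7.61·21.5.
Cₑ = (519.9 − 163.6) / 2.2 = 162 mg/L.
Required removal = 1 − 162/621 = 73.92 %.

73.9 %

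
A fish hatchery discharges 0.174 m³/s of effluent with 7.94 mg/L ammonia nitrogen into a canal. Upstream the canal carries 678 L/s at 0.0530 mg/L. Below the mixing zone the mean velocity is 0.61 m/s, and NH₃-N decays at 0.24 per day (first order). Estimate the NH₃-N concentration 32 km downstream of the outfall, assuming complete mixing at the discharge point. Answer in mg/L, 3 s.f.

678 L/s = 0.678 m³/s.
After complete mixing, C₀ = (0.174·7.94 + 0.678·0.053) / 0.852 = 1.664 mg/L.
Travel time t = 3.2e+04 m / 0.61 m/s = 5.246e+04 s = 0.6072 d.
C = 1.664·exp(−0.24·0.6072) = 1.664·0.8644 = 1.438 mg/L.

1.44 mg/L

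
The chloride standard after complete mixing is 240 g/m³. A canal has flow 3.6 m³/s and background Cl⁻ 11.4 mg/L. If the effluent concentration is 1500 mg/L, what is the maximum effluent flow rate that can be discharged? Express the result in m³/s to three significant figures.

Mass balance at complete mixing: C_std·(Q_w + Q_r) = Q_w·C_e + Q_r·C_b.
Rearranging, Q_w = Q_r·(C_std − C_b)/(C_e − C_std) = 3.6·(240 − 11.4) / (1500 − 240) = 0.6531 m³/s.

0.653 m³/s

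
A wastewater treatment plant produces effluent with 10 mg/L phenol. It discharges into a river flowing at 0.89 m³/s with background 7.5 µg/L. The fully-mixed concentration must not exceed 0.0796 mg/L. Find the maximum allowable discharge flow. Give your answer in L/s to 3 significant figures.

7.5 µg/L = 0.0075 mg/L.
Mass balance at complete mixing: C_std·(Q_w + Q_r) = Q_w·C_e + Q_r·C_b.
Rearranging, Q_w = Q_r·(C_std − C_b)/(C_e − C_std) = 0.89·(0.0796 − 0.0075) / (10 − 0.0796) = 0.006468 m³/s.
= 6.468 L/s.

6.47 L/s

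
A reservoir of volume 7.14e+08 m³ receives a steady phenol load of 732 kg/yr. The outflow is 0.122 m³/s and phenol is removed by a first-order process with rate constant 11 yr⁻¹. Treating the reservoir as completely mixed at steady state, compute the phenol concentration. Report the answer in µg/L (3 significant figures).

Outflow Q = 0.122 m³/s × 3.156e+07 s/yr = 3.85e+06 m³/yr.
Steady-state CSTR mass balance: W = Q·C + k·V·C, so C = W/(Q + kV).
Q + kV = 3.85e+06 + 11·7.14e+08 = 7.858e+09 m³/yr.
C = 732/7.858e+09 = 9.316e-08 kg/m³ = 9.316e-05 mg/L = 0.09316 µg/L.

0.0932 µg/L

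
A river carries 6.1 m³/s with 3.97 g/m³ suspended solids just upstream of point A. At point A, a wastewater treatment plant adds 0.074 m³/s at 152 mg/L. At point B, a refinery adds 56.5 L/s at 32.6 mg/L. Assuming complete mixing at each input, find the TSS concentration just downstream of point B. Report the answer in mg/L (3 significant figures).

After input A: C = (6.1·3.97 + 0.074·152) / 6.174 = 5.744 mg/L.
56.5 L/s = 0.0565 m³/s.
After input B: C = (6.174·5.744 + 0.0565·32.6) / 6.23 = 5.988 mg/L.

5.99 mg/L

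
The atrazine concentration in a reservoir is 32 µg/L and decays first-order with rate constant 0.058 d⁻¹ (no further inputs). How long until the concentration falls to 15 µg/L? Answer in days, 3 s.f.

t = ln(C₀/C)/k = ln(32/15)/0.058 = 0.7577/0.058 = 13.06 d.

13.1 d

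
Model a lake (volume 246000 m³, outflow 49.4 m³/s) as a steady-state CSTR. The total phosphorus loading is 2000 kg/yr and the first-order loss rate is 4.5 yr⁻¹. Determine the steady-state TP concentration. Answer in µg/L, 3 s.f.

Outflow Q = 49.4 m³/s × 3.156e+07 s/yr = 1.559e+09 m³/yr.
Steady-state CSTR mass balance: W = Q·C + k·V·C, so C = W/(Q + kV).
Q + kV = 1.559e+09 + 4.5·246000 = 1.56e+09 m³/yr.
C = 2000/1.56e+09 = 1.282e-06 kg/m³ = 0.001282 mg/L = 1.282 µg/L.

1.28 µg/L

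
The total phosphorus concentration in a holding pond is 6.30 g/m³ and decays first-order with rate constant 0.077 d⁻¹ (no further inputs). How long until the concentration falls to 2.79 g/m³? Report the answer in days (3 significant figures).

t = ln(C₀/C)/k = ln(6.30/2.79)/0.077 = 0.8145/0.077 = 10.58 d.

10.6 d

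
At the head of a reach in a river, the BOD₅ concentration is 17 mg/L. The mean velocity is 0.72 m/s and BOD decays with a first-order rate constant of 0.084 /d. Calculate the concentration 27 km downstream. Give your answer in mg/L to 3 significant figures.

Travel time t = 27 km / 0.72 m/s = 2.7e+04/0.72 = 3.75e+04 s = 0.434 d.
First-order decay: C = 17·exp(−0.084·0.434) = 17·0.9642 = 16.39 mg/L.

16.4 mg/L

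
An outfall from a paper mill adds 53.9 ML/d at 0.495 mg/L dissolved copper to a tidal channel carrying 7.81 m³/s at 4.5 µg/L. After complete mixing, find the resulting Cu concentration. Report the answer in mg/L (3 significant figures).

0.0408 mg/L

53.9 ML/d = 0.6238 m³/s.
4.5 µg/L = 0.0045 mg/L.
Conservation of mass across the mixing zone: C = (0.6238·0.495 + 7.81·0.0045) / (0.6238 + 7.81) = 0.3439/8.434 = 0.04078 mg/L.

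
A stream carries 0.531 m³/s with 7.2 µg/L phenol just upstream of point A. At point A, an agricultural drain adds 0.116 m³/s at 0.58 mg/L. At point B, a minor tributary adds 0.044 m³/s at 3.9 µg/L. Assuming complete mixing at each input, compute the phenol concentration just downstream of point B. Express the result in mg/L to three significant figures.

0.103 mg/L

7.2 µg/L = 0.0072 mg/L.
After input A: C = (0.531·0.0072 + 0.116·0.58) / 0.647 = 0.1099 mg/L.
3.9 µg/L = 0.0039 mg/L.
After input B: C = (0.647·0.1099 + 0.044·0.0039) / 0.691 = 0.1031 mg/L.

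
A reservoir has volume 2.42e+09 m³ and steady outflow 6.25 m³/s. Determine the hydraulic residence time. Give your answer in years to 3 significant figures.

Q = 6.25 m³/s × 3.156e+07 s/yr = 1.972e+08 m³/yr.
Hydraulic residence time τ = V/Q = 2.42e+09/1.972e+08 = 12.27 yr.

12.3 yr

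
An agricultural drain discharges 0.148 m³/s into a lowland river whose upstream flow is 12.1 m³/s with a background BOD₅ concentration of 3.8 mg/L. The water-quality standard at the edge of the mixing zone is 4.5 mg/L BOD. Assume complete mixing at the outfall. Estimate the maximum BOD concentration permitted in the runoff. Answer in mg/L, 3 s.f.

Mass balance: 4.5·12.25 = 0.148·Cₑ + 12.1·3.8.
Cₑ = (55.12 − 45.98) / 0.148 = 61.73 mg/L.

61.7 mg/L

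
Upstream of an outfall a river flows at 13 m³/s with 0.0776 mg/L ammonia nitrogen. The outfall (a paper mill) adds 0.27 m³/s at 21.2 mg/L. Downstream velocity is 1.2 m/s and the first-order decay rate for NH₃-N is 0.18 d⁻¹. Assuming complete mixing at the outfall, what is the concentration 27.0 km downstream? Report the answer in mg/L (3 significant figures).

0.484 mg/L

After complete mixing, C₀ = (0.27·21.2 + 13·0.0776) / 13.27 = 0.5074 mg/L.
Travel time t = 2.7e+04 m / 1.2 m/s = 2.25e+04 s = 0.2604 d.
C = 0.5074·exp(−0.18·0.2604) = 0.5074·0.9542 = 0.4841 mg/L.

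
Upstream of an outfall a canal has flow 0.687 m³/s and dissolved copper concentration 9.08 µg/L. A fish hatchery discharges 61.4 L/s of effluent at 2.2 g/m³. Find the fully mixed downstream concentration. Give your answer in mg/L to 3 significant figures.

0.189 mg/L

61.4 L/s = 0.0614 m³/s.
9.08 µg/L = 0.00908 mg/L.
By mass balance at complete mixing, C = (0.0614·2.2 + 0.687·0.00908) / (0.0614 + 0.687) = 0.1413/0.7484 = 0.1888 mg/L.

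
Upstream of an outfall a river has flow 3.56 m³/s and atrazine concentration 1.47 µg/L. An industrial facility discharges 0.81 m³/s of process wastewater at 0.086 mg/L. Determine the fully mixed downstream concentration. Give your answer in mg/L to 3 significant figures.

0.0171 mg/L

1.47 µg/L = 0.00147 mg/L.
Flow-weighted mixing gives C = (0.81·0.086 + 3.56·0.00147) / (0.81 + 3.56) = 0.07489/4.37 = 0.01714 mg/L.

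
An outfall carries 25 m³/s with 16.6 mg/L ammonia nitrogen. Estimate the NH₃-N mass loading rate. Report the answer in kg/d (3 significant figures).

35900 kg/d

Mass flux = Q·C = 25 m³/s × 16.6 g/m³ = 415 g/s.
= 415 g/s × 86.4 = 3.586e+04 kg/d.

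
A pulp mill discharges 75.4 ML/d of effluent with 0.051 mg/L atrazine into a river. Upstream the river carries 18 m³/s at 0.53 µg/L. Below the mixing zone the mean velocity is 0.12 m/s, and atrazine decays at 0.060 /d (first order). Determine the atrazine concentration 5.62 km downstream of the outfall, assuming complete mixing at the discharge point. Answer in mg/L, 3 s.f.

0.00277 mg/L

75.4 ML/d = 0.8727 m³/s.
0.53 µg/L = 0.00053 mg/L.
After complete mixing, C₀ = (0.8727·0.051 + 18·0.00053) / 18.87 = 0.002864 mg/L.
Travel time t = 5620 m / 0.12 m/s = 4.683e+04 s = 0.5421 d.
C = 0.002864·exp(−0.060·0.5421) = 0.002864·0.968 = 0.002772 mg/L.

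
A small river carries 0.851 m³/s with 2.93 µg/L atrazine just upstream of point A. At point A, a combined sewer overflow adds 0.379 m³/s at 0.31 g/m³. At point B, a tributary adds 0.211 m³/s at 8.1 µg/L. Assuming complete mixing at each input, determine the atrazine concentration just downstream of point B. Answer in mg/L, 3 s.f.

0.0845 mg/L

2.93 µg/L = 0.00293 mg/L.
After input A: C = (0.851·0.00293 + 0.379·0.31) / 1.23 = 0.09755 mg/L.
8.1 µg/L = 0.0081 mg/L.
After input B: C = (1.23·0.09755 + 0.211·0.0081) / 1.441 = 0.08445 mg/L.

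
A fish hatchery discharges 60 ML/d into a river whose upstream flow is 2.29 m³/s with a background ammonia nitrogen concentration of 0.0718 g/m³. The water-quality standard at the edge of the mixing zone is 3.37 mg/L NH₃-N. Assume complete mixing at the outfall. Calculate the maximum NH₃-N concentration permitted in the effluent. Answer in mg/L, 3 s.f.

60 ML/d = 0.6944 m³/s.
Mass balance: 3.37·2.984 = 0.6944·Cₑ + 2.29·0.0718.
Cₑ = (10.06 − 0.1644) / 0.6944 = 14.25 mg/L.

14.2 mg/L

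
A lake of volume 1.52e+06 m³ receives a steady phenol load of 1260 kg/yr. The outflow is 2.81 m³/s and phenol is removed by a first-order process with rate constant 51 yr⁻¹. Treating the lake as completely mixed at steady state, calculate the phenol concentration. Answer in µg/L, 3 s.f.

7.58 µg/L

Outflow Q = 2.81 m³/s × 3.156e+07 s/yr = 8.868e+07 m³/yr.
Steady-state CSTR mass balance: W = Q·C + k·V·C, so C = W/(Q + kV).
Q + kV = 8.868e+07 + 51·1.52e+06 = 1.662e+08 m³/yr.
C = 1260/1.662e+08 = 7.581e-06 kg/m³ = 0.007581 mg/L = 7.581 µg/L.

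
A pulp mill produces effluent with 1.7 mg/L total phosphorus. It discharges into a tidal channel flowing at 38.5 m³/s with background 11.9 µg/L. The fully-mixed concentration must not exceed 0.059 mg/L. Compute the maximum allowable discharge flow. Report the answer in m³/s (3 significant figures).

11.9 µg/L = 0.0119 mg/L.
Mass balance at complete mixing: C_std·(Q_w + Q_r) = Q_w·C_e + Q_r·C_b.
Rearranging, Q_w = Q_r·(C_std − C_b)/(C_e − C_std) = 38.5·(0.059 − 0.0119) / (1.7 − 0.059) = 1.105 m³/s.

1.11 m³/s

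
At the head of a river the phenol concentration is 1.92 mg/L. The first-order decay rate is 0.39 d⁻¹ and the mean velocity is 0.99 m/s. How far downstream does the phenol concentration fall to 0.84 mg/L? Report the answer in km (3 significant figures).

From C = C₀·e^(−kt), t = ln(C₀/C)/k = ln(1.92/0.84)/0.39 = 0.8267/0.39 = 2.12 d.
Distance = v·t = 0.99 m/s × 1.831e+05 s = 1.813e+05 m = 181.3 km.

181 km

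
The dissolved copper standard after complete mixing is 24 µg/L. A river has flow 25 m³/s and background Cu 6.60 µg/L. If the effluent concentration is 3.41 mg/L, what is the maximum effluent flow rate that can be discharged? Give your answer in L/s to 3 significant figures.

128 L/s

6.60 µg/L = 0.0066 mg/L.
24 µg/L = 0.024 mg/L.
Mass balance at complete mixing: C_std·(Q_w + Q_r) = Q_w·C_e + Q_r·C_b.
Rearranging, Q_w = Q_r·(C_std − C_b)/(C_e − C_std) = 25·(0.024 − 0.0066) / (3.41 − 0.024) = 0.1285 m³/s.
= 128.5 L/s.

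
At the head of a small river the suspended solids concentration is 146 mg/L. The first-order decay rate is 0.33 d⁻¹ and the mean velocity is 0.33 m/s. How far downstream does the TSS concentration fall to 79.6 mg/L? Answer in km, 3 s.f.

52.4 km

From C = C₀·e^(−kt), t = ln(C₀/C)/k = ln(146/79.6)/0.33 = 0.6066/0.33 = 1.838 d.
Distance = v·t = 0.33 m/s × 1.588e+05 s = 5.241e+04 m = 52.41 km.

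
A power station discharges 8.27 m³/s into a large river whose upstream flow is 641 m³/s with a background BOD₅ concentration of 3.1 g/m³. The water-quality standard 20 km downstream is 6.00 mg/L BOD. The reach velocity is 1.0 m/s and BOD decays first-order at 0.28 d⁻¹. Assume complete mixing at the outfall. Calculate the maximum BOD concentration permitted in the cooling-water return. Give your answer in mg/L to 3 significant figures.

262 mg/L

Travel time to the compliance point: t = 2e+04/1.0 = 2e+04 s = 0.2315 d; decay factor exp(−0.28·0.2315) = 0.9372.
So the concentration just after mixing may be at most 6/0.9372 = 6.402 mg/L.
Mass balance: 6.402·649.3 = 8.27·Cₑ + 641·3.1.
Cₑ = (4156 − 1987) / 8.27 = 262.3 mg/L.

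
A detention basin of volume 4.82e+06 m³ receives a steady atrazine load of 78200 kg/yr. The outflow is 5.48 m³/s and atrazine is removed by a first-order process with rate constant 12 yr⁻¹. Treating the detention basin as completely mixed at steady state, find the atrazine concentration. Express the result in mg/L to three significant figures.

Outflow Q = 5.48 m³/s × 3.156e+07 s/yr = 1.729e+08 m³/yr.
Steady-state CSTR mass balance: W = Q·C + k·V·C, so C = W/(Q + kV).
Q + kV = 1.729e+08 + 12·4.82e+06 = 2.308e+08 m³/yr.
C = 78200/2.308e+08 = 0.0003389 kg/m³ = 0.3389 mg/L.

0.339 mg/L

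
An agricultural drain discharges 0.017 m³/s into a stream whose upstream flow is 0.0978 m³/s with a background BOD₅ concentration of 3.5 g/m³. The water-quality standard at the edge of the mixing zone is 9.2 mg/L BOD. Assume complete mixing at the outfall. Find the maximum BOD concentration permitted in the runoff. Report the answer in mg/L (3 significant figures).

Mass balance: 9.2·0.1148 = 0.017·Cₑ + 0.0978·3.5.
Cₑ = (1.056 − 0.3423) / 0.017 = 41.99 mg/L.

42.0 mg/L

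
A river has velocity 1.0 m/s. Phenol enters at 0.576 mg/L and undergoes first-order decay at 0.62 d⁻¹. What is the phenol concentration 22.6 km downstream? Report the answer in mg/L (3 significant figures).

0.490 mg/L

Travel time t = 22.6 km / 1.0 m/s = 2.26e+04/1.0 = 2.26e+04 s = 0.2616 d.
First-order decay: C = 0.576·exp(−0.62·0.2616) = 0.576·0.8503 = 0.4898 mg/L.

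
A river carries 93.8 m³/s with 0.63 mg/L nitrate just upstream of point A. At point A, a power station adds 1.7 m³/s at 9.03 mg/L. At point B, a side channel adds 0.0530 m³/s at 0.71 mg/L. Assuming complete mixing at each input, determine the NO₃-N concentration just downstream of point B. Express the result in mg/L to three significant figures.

0.779 mg/L

After input A: C = (93.8·0.63 + 1.7·9.03) / 95.5 = 0.7795 mg/L.
After input B: C = (95.5·0.7795 + 0.053·0.71) / 95.55 = 0.7795 mg/L.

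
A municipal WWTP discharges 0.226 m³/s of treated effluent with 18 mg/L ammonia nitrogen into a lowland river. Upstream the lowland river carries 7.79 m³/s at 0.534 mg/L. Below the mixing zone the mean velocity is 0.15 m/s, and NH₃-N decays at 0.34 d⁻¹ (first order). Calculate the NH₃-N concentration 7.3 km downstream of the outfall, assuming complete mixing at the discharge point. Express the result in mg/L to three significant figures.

0.848 mg/L

After complete mixing, C₀ = (0.226·18 + 7.79·0.534) / 8.016 = 1.026 mg/L.
Travel time t = 7300 m / 0.15 m/s = 4.867e+04 s = 0.5633 d.
C = 1.026·exp(−0.34·0.5633) = 1.026·0.8257 = 0.8475 mg/L.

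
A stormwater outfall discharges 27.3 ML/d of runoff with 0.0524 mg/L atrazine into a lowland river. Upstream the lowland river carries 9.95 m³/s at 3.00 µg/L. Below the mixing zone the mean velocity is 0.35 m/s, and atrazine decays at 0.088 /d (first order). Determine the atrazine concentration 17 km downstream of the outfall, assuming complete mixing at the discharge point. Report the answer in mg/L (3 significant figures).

0.00430 mg/L

27.3 ML/d = 0.316 m³/s.
3.00 µg/L = 0.003 mg/L.
After complete mixing, C₀ = (0.316·0.0524 + 9.95·0.003) / 10.27 = 0.00452 mg/L.
Travel time t = 1.7e+04 m / 0.35 m/s = 4.857e+04 s = 0.5622 d.
C = 0.00452·exp(−0.088·0.5622) = 0.00452·0.9517 = 0.004302 mg/L.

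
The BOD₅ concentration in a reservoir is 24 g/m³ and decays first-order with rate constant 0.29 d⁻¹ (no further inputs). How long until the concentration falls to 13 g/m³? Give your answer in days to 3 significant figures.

t = ln(C₀/C)/k = ln(24/13)/0.29 = 0.6131/0.29 = 2.114 d.

2.11 d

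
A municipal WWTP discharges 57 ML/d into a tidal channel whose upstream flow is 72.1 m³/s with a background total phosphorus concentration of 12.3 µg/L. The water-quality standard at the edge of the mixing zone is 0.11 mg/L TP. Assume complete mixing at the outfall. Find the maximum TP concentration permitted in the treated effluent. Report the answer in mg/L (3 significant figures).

10.8 mg/L

57 ML/d = 0.6597 m³/s.
12.3 µg/L = 0.0123 mg/L.
Mass balance: 0.11·72.76 = 0.6597·Cₑ + 72.1·0.0123.
Cₑ = (8.004 − 0.8868) / 0.6597 = 10.79 mg/L.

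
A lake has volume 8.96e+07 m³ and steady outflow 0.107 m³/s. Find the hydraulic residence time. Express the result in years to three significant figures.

26.5 yr

Q = 0.107 m³/s × 3.156e+07 s/yr = 3.377e+06 m³/yr.
Hydraulic residence time τ = V/Q = 8.96e+07/3.377e+06 = 26.54 yr.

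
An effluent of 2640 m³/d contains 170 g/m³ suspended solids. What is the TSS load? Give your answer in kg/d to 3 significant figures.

449 kg/d

2640 m³/d = 0.03056 m³/s.
Mass flux = Q·C = 0.03056 m³/s × 170 g/m³ = 5.194 g/s.
= 5.194 g/s × 86.4 = 448.8 kg/d.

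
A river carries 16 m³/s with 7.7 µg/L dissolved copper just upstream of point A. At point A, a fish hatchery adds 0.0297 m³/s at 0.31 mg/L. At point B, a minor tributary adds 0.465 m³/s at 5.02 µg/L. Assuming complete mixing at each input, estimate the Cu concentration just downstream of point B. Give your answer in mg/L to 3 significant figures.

7.7 µg/L = 0.0077 mg/L.
After input A: C = (16·0.0077 + 0.0297·0.31) / 16.03 = 0.00826 mg/L.
5.02 µg/L = 0.00502 mg/L.
After input B: C = (16.03·0.00826 + 0.465·0.00502) / 16.49 = 0.008169 mg/L.

0.00817 mg/L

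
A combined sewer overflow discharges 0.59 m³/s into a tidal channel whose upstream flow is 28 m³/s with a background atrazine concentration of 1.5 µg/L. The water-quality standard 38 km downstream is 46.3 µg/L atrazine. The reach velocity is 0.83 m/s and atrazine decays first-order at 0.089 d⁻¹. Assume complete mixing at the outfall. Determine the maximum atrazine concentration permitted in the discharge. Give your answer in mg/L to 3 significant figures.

2.28 mg/L

1.5 µg/L = 0.0015 mg/L.
46.3 µg/L = 0.0463 mg/L.
Travel time to the compliance point: t = 3.8e+04/0.83 = 4.578e+04 s = 0.5299 d; decay factor exp(−0.089·0.5299) = 0.9539.
So the concentration just after mixing may be at most 0.0463/0.9539 = 0.04854 mg/L.
Mass balance: 0.04854·28.59 = 0.59·Cₑ + 28·0.0015.
Cₑ = (1.388 − 0.042) / 0.59 = 2.281 mg/L.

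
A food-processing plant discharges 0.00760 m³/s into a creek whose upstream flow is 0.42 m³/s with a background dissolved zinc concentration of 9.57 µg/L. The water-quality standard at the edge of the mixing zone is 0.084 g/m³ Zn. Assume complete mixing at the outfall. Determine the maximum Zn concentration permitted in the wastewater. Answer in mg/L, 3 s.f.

9.57 µg/L = 0.00957 mg/L.
Mass balance: 0.084·0.4276 = 0.0076·Cₑ + 0.42·0.00957.
Cₑ = (0.03592 − 0.004019) / 0.0076 = 4.197 mg/L.

4.20 mg/L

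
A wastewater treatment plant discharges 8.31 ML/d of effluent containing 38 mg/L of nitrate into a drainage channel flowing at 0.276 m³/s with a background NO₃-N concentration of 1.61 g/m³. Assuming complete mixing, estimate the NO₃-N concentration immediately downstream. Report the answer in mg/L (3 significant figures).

8.31 ML/d = 0.09618 m³/s.
Flow-weighted mixing gives C = (0.09618·38 + 0.276·1.61) / (0.09618 + 0.276) = 4.099/0.3722 = 11.01 mg/L.

11.0 mg/L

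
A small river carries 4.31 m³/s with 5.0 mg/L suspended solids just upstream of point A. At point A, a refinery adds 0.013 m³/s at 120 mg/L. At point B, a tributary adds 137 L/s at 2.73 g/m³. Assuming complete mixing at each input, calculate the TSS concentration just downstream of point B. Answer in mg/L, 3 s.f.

After input A: C = (4.31·5 + 0.013·120) / 4.323 = 5.346 mg/L.
137 L/s = 0.137 m³/s.
After input B: C = (4.323·5.346 + 0.137·2.73) / 4.46 = 5.265 mg/L.

5.27 mg/L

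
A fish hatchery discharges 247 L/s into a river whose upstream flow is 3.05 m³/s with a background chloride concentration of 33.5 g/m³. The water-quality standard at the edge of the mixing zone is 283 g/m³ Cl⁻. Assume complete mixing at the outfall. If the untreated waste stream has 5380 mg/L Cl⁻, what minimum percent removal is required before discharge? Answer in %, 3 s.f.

247 L/s = 0.247 m³/s.
Mass balance: 283·3.297 = 0.247·Cₑ + 3.05·33.5.
Cₑ = (933.1 − 102.2) / 0.247 = 3364 mg/L.
Required removal = 1 − 3364/5380 = 37.47 %.

37.5 %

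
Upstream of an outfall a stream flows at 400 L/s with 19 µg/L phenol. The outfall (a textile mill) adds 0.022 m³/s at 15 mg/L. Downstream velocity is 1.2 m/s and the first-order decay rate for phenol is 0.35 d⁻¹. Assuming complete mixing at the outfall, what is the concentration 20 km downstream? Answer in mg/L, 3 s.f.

0.748 mg/L

400 L/s = 0.4 m³/s.
19 µg/L = 0.019 mg/L.
After complete mixing, C₀ = (0.022·15 + 0.4·0.019) / 0.422 = 0.8 mg/L.
Travel time t = 2e+04 m / 1.2 m/s = 1.667e+04 s = 0.1929 d.
C = 0.8·exp(−0.35·0.1929) = 0.8·0.9347 = 0.7478 mg/L.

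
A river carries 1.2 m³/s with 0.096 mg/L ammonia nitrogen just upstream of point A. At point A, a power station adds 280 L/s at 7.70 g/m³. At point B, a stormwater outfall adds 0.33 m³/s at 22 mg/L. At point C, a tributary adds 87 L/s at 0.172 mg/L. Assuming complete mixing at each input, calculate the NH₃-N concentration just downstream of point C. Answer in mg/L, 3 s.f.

280 L/s = 0.28 m³/s.
After input A: C = (1.2·0.096 + 0.28·7.7) / 1.48 = 1.535 mg/L.
After input B: C = (1.48·1.535 + 0.33·22) / 1.81 = 5.266 mg/L.
87 L/s = 0.087 m³/s.
After input C: C = (1.81·5.266 + 0.087·0.172) / 1.897 = 5.032 mg/L.

5.03 mg/L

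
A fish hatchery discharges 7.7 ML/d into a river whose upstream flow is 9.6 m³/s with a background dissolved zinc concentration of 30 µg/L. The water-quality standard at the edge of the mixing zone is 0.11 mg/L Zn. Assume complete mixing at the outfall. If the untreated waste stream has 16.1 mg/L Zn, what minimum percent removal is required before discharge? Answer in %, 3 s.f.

7.7 ML/d = 0.08912 m³/s.
30 µg/L = 0.03 mg/L.
Mass balance: 0.11·9.689 = 0.08912·Cₑ + 9.6·0.03.
Cₑ = (1.066 − 0.288) / 0.08912 = 8.728 mg/L.
Required removal = 1 − 8.728/16.1 = 45.79 %.

45.8 %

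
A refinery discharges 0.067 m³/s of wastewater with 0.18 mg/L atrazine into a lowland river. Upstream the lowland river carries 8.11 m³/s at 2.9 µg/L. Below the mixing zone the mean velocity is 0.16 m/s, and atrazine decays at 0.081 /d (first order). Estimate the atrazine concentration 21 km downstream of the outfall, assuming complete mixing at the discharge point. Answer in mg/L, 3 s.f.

0.00385 mg/L

2.9 µg/L = 0.0029 mg/L.
After complete mixing, C₀ = (0.067·0.18 + 8.11·0.0029) / 8.177 = 0.004351 mg/L.
Travel time t = 2.1e+04 m / 0.16 m/s = 1.312e+05 s = 1.519 d.
C = 0.004351·exp(−0.081·1.519) = 0.004351·0.8842 = 0.003847 mg/L.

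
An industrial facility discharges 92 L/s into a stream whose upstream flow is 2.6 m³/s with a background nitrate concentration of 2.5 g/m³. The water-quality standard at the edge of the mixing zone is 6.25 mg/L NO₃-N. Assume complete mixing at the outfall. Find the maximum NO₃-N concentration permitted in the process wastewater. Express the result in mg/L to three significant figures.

112 mg/L

92 L/s = 0.092 m³/s.
Mass balance: 6.25·2.692 = 0.092·Cₑ + 2.6·2.5.
Cₑ = (16.83 − 6.5) / 0.092 = 112.2 mg/L.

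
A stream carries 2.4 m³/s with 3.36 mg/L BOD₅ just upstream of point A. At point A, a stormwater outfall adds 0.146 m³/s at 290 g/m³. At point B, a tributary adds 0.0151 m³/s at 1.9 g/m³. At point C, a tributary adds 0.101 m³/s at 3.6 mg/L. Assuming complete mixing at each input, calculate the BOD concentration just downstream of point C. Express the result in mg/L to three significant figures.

After input A: C = (2.4·3.36 + 0.146·290) / 2.546 = 19.8 mg/L.
After input B: C = (2.546·19.8 + 0.0151·1.9) / 2.561 = 19.69 mg/L.
After input C: C = (2.561·19.69 + 0.101·3.6) / 2.662 = 19.08 mg/L.

19.1 mg/L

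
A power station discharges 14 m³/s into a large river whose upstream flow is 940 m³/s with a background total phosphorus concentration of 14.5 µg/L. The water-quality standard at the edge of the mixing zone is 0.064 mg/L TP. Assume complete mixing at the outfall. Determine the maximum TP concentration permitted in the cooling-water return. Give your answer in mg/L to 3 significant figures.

14.5 µg/L = 0.0145 mg/L.
Mass balance: 0.064·954 = 14·Cₑ + 940·0.0145.
Cₑ = (61.06 − 13.63) / 14 = 3.388 mg/L.

3.39 mg/L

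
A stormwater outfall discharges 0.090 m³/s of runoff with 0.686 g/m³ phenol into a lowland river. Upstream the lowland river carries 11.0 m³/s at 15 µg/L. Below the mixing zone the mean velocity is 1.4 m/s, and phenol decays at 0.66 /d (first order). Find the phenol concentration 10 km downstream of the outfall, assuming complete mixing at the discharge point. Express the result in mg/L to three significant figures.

0.0194 mg/L

15 µg/L = 0.015 mg/L.
After complete mixing, C₀ = (0.09·0.686 + 11·0.015) / 11.09 = 0.02045 mg/L.
Travel time t = 1e+04 m / 1.4 m/s = 7143 s = 0.08267 d.
C = 0.02045·exp(−0.66·0.08267) = 0.02045·0.9469 = 0.01936 mg/L.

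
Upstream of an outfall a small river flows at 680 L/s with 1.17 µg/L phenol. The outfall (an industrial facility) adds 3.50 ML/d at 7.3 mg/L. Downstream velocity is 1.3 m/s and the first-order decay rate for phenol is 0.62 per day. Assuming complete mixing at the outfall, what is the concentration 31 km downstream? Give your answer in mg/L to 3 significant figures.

0.347 mg/L

3.50 ML/d = 0.04051 m³/s.
680 L/s = 0.68 m³/s.
1.17 µg/L = 0.00117 mg/L.
After complete mixing, C₀ = (0.04051·7.3 + 0.68·0.00117) / 0.7205 = 0.4115 mg/L.
Travel time t = 3.1e+04 m / 1.3 m/s = 2.385e+04 s = 0.276 d.
C = 0.4115·exp(−0.62·0.276) = 0.4115·0.8427 = 0.3468 mg/L.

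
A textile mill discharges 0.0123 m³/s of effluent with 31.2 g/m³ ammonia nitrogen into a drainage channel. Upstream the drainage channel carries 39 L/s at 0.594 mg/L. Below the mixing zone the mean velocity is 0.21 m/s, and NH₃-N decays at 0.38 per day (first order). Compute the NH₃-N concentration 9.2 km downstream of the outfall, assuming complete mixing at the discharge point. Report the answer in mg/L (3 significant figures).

39 L/s = 0.039 m³/s.
After complete mixing, C₀ = (0.0123·31.2 + 0.039·0.594) / 0.0513 = 7.932 mg/L.
Travel time t = 9200 m / 0.21 m/s = 4.381e+04 s = 0.5071 d.
C = 7.932·exp(−0.38·0.5071) = 7.932·0.8247 = 6.542 mg/L.

6.54 mg/L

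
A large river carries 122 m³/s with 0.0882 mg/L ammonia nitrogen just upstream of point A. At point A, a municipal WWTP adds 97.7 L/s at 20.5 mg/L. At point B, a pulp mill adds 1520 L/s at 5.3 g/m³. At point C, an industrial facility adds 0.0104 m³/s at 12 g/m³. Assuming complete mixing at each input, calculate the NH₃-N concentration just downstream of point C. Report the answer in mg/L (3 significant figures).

0.169 mg/L

97.7 L/s = 0.0977 m³/s.
After input A: C = (122·0.0882 + 0.0977·20.5) / 122.1 = 0.1045 mg/L.
1520 L/s = 1.52 m³/s.
After input B: C = (122.1·0.1045 + 1.52·5.3) / 123.6 = 0.1684 mg/L.
After input C: C = (123.6·0.1684 + 0.0104·12) / 123.6 = 0.1694 mg/L.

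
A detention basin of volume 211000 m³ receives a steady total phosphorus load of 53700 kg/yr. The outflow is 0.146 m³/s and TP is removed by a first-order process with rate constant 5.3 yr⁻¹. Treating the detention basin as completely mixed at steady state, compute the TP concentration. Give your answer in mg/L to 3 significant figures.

9.38 mg/L

Outflow Q = 0.146 m³/s × 3.156e+07 s/yr = 4.607e+06 m³/yr.
Steady-state CSTR mass balance: W = Q·C + k·V·C, so C = W/(Q + kV).
Q + kV = 4.607e+06 + 5.3·211000 = 5.726e+06 m³/yr.
C = 53700/5.726e+06 = 0.009379 kg/m³ = 9.379 mg/L.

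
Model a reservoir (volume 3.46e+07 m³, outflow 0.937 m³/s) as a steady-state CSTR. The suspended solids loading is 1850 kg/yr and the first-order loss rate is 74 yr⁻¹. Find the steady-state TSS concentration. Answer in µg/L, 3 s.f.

0.714 µg/L

Outflow Q = 0.937 m³/s × 3.156e+07 s/yr = 2.957e+07 m³/yr.
Steady-state CSTR mass balance: W = Q·C + k·V·C, so C = W/(Q + kV).
Q + kV = 2.957e+07 + 74·3.46e+07 = 2.59e+09 m³/yr.
C = 1850/2.59e+09 = 7.143e-07 kg/m³ = 0.0007143 mg/L = 0.7143 µg/L.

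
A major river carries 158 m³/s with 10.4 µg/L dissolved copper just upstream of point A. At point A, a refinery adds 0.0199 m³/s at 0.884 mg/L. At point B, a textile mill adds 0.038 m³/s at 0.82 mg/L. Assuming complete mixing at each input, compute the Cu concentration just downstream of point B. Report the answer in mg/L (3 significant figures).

10.4 µg/L = 0.0104 mg/L.
After input A: C = (158·0.0104 + 0.0199·0.884) / 158 = 0.01051 mg/L.
After input B: C = (158·0.01051 + 0.038·0.82) / 158.1 = 0.0107 mg/L.

0.0107 mg/L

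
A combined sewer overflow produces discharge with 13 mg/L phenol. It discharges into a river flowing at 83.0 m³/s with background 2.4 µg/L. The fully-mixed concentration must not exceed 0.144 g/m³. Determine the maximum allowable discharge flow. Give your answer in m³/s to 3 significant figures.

2.4 µg/L = 0.0024 mg/L.
Mass balance at complete mixing: C_std·(Q_w + Q_r) = Q_w·C_e + Q_r·C_b.
Rearranging, Q_w = Q_r·(C_std − C_b)/(C_e − C_std) = 83.0·(0.144 − 0.0024) / (13 − 0.144) = 0.9142 m³/s.

0.914 m³/s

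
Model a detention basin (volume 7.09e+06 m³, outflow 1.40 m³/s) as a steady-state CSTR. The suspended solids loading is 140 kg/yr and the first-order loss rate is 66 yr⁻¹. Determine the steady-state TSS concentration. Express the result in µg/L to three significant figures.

0.273 µg/L

Outflow Q = 1.40 m³/s × 3.156e+07 s/yr = 4.418e+07 m³/yr.
Steady-state CSTR mass balance: W = Q·C + k·V·C, so C = W/(Q + kV).
Q + kV = 4.418e+07 + 66·7.09e+06 = 5.121e+08 m³/yr.
C = 140/5.121e+08 = 2.734e-07 kg/m³ = 0.0002734 mg/L = 0.2734 µg/L.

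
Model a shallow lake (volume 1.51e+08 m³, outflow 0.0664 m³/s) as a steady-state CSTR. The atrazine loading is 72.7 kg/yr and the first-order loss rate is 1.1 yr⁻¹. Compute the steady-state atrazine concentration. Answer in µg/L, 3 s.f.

Outflow Q = 0.0664 m³/s × 3.156e+07 s/yr = 2.095e+06 m³/yr.
Steady-state CSTR mass balance: W = Q·C + k·V·C, so C = W/(Q + kV).
Q + kV = 2.095e+06 + 1.1·1.51e+08 = 1.682e+08 m³/yr.
C = 72.7/1.682e+08 = 4.322e-07 kg/m³ = 0.0004322 mg/L = 0.4322 µg/L.

0.432 µg/L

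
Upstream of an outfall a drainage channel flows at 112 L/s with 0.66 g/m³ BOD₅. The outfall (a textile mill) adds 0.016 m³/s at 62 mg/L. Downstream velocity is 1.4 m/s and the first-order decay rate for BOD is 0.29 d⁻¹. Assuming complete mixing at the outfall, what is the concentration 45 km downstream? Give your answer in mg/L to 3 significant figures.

7.48 mg/L

112 L/s = 0.112 m³/s.
After complete mixing, C₀ = (0.016·62 + 0.112·0.66) / 0.128 = 8.327 mg/L.
Travel time t = 4.5e+04 m / 1.4 m/s = 3.214e+04 s = 0.372 d.
C = 8.327·exp(−0.29·0.372) = 8.327·0.8977 = 7.476 mg/L.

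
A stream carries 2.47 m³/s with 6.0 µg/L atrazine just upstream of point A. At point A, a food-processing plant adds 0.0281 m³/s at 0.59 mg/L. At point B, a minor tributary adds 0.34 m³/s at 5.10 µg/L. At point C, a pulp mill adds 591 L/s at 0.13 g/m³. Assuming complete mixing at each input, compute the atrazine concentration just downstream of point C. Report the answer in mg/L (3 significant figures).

6.0 µg/L = 0.006 mg/L.
After input A: C = (2.47·0.006 + 0.0281·0.59) / 2.498 = 0.01257 mg/L.
5.10 µg/L = 0.0051 mg/L.
After input B: C = (2.498·0.01257 + 0.34·0.0051) / 2.838 = 0.01167 mg/L.
591 L/s = 0.591 m³/s.
After input C: C = (2.838·0.01167 + 0.591·0.13) / 3.429 = 0.03207 mg/L.

0.0321 mg/L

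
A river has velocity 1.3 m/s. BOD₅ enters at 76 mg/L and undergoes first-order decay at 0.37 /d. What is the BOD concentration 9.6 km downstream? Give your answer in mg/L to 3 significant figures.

73.6 mg/L

Travel time t = 9.6 km / 1.3 m/s = 9600/1.3 = 7385 s = 0.08547 d.
First-order decay: C = 76·exp(−0.37·0.08547) = 76·0.9689 = 73.63 mg/L.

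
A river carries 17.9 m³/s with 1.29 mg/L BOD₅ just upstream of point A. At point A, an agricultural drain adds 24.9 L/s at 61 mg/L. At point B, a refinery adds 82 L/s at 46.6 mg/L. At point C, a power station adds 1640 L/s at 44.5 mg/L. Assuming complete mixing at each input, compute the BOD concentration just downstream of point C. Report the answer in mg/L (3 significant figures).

5.16 mg/L

24.9 L/s = 0.0249 m³/s.
After input A: C = (17.9·1.29 + 0.0249·61) / 17.92 = 1.373 mg/L.
82 L/s = 0.082 m³/s.
After input B: C = (17.92·1.373 + 0.082·46.6) / 18.01 = 1.579 mg/L.
1640 L/s = 1.64 m³/s.
After input C: C = (18.01·1.579 + 1.64·44.5) / 19.65 = 5.162 mg/L.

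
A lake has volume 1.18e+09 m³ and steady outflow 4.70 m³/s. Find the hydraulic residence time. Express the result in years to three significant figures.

Q = 4.70 m³/s × 3.156e+07 s/yr = 1.483e+08 m³/yr.
Hydraulic residence time τ = V/Q = 1.18e+09/1.483e+08 = 7.956 yr.

7.96 yr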